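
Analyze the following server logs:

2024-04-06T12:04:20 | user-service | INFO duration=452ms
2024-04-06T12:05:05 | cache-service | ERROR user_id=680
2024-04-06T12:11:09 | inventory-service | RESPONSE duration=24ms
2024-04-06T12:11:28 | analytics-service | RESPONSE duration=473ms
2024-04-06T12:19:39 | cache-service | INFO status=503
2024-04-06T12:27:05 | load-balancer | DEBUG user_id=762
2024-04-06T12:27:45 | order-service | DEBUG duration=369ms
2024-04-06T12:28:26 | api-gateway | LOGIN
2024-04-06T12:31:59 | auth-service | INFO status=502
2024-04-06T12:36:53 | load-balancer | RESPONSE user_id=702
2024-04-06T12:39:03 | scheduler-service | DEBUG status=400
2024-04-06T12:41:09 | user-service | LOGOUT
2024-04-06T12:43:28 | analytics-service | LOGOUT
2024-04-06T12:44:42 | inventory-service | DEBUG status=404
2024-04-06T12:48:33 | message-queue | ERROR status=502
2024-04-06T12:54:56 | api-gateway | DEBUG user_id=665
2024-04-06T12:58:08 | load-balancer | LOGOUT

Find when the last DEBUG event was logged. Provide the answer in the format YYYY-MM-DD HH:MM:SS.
2024-04-06 12:54:56

To find the last event:

1. Filter for all DEBUG events
2. Sort by timestamp
3. Select the last one
4. Timestamp: 2024-04-06 12:54:56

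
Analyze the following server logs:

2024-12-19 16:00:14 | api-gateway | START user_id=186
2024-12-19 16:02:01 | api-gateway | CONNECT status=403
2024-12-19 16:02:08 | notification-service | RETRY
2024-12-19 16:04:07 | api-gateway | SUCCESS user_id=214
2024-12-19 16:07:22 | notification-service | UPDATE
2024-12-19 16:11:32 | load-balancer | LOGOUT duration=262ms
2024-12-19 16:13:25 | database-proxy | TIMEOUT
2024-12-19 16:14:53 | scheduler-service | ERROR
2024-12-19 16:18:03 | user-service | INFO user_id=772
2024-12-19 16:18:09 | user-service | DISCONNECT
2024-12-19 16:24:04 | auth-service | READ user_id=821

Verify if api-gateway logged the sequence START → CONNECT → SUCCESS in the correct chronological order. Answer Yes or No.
Yes

To verify sequence order:

1. Find all events in sequence START → CONNECT → SUCCESS for api-gateway
2. Extract their timestamps
3. Check if timestamps are in ascending order
4. Result: Yes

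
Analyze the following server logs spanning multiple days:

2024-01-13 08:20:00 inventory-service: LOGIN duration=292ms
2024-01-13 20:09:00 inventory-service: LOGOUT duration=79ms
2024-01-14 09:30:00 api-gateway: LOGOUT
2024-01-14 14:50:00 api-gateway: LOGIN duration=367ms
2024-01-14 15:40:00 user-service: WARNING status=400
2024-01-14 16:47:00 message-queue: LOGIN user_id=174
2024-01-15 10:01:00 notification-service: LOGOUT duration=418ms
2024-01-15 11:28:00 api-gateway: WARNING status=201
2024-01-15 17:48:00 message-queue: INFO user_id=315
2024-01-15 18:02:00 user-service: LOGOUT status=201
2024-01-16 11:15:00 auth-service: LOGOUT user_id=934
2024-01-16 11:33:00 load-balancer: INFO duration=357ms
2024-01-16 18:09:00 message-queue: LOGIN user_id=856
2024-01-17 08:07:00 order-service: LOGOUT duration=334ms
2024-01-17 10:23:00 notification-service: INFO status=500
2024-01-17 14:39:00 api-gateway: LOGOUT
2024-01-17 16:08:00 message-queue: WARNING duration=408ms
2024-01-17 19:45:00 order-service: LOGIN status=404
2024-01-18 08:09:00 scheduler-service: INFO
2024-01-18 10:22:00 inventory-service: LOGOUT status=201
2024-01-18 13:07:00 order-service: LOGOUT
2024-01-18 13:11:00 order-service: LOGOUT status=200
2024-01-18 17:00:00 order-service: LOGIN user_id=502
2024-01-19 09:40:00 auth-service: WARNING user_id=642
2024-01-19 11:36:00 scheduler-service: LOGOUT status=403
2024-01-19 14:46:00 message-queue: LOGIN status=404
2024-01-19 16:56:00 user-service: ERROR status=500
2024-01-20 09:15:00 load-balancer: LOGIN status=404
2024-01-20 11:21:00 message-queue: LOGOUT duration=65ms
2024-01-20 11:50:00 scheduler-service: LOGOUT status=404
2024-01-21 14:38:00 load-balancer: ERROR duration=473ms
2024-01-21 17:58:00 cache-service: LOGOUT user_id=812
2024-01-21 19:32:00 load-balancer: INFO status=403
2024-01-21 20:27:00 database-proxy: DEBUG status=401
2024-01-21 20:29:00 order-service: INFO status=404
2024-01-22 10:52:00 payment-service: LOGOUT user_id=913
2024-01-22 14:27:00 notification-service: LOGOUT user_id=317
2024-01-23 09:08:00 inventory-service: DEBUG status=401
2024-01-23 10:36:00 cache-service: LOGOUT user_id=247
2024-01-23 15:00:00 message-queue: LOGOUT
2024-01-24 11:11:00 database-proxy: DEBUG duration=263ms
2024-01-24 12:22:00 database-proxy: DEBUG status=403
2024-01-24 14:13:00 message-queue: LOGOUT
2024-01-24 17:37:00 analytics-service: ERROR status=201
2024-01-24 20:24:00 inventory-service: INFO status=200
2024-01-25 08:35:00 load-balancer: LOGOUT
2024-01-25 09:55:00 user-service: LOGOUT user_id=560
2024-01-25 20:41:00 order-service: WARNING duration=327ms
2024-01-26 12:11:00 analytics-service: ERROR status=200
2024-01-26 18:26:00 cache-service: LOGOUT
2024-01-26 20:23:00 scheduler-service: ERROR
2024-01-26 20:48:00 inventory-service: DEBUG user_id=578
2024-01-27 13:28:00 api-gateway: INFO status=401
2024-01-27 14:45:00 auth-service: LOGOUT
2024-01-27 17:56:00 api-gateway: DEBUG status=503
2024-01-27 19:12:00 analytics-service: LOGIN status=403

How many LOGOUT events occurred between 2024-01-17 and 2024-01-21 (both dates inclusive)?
9

To filter by date range:

1. Date range: 2024-01-17 through 2024-01-21, both dates inclusive
2. Filter for LOGOUT events whose date falls in this range
3. Count matching events: 9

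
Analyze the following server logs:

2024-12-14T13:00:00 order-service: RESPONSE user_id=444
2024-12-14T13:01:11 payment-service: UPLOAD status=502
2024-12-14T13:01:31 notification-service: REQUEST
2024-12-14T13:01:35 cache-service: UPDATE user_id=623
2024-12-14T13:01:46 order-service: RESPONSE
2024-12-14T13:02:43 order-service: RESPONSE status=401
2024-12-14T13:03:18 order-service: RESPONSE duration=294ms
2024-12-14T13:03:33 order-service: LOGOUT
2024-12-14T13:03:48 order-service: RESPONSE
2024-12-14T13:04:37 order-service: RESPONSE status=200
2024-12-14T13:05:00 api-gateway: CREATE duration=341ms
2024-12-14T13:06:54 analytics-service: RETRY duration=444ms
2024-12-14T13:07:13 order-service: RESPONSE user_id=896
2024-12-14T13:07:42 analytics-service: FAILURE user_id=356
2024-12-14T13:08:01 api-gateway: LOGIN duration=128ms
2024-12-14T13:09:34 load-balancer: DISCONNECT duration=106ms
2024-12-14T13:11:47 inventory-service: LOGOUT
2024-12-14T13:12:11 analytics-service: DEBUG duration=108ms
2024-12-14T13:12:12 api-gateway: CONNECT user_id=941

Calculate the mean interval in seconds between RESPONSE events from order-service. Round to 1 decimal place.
72.2

To calculate average interval:

1. Find all RESPONSE events for order-service in order
2. Calculate time gaps between consecutive events
3. Compute mean of gaps: 433 / 6 = 72.2 seconds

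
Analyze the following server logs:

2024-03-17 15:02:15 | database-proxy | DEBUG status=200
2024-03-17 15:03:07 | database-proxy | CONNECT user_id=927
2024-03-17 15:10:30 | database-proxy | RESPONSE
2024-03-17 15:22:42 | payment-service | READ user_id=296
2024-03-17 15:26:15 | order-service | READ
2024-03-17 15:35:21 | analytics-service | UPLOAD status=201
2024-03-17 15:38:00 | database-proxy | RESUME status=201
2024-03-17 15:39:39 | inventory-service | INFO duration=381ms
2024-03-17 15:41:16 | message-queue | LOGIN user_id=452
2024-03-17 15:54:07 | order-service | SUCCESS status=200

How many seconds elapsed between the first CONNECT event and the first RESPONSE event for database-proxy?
443

To find the time between events:

1. Locate the first CONNECT event for database-proxy: 2024-03-17 15:03:07
2. Locate the first RESPONSE event for database-proxy: 2024-03-17 15:10:30
3. Calculate the difference: 2024-03-17 15:10:30 - 2024-03-17 15:03:07 = 443 seconds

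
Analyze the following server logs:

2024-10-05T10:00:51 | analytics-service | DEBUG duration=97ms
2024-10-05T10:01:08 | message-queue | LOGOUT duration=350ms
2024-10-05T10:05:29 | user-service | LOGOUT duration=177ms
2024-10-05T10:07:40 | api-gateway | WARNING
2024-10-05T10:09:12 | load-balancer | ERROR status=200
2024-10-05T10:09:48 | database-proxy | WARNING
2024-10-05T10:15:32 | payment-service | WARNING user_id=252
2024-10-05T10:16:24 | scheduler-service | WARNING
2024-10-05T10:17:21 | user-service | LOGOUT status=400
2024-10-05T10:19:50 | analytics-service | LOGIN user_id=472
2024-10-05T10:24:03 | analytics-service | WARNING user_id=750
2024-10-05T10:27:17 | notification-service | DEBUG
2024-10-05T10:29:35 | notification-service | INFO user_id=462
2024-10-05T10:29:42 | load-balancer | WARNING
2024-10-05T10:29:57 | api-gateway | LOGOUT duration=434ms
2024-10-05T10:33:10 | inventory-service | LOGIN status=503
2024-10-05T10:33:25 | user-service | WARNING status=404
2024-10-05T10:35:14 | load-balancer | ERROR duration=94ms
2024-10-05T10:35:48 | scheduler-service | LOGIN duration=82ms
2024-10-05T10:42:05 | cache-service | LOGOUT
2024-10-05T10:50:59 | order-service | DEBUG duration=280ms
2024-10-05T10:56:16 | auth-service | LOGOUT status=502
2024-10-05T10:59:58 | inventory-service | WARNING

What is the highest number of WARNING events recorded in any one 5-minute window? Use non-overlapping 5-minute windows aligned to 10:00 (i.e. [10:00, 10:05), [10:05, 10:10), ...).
2

To find the burst window:

1. Divide the log period into non-overlapping 5-minute windows starting at 10:00
2. Count WARNING events in each window
3. Find the window with maximum count
4. Maximum events in a window: 2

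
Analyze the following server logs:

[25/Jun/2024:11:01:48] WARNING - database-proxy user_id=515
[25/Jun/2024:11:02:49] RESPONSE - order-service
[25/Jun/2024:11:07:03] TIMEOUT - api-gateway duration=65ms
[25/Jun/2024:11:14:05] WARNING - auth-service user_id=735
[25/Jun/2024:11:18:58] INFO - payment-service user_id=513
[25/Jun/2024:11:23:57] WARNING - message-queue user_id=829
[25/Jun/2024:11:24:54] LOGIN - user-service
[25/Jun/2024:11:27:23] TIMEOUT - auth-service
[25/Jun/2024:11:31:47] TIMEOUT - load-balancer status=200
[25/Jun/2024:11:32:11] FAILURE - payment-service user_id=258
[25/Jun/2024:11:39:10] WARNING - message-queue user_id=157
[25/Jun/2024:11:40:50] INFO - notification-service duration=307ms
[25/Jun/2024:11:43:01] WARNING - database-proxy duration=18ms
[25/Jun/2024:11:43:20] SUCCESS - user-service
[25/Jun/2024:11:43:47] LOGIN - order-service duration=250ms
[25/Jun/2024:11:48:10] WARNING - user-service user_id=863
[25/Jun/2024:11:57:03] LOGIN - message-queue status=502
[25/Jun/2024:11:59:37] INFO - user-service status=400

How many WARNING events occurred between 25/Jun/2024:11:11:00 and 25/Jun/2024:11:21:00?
1

To count events in the time window:

1. Window boundaries: 25/Jun/2024:11:11:00 to 25/Jun/2024:11:21:00
2. Filter for WARNING events within this window
3. Count matching events: 1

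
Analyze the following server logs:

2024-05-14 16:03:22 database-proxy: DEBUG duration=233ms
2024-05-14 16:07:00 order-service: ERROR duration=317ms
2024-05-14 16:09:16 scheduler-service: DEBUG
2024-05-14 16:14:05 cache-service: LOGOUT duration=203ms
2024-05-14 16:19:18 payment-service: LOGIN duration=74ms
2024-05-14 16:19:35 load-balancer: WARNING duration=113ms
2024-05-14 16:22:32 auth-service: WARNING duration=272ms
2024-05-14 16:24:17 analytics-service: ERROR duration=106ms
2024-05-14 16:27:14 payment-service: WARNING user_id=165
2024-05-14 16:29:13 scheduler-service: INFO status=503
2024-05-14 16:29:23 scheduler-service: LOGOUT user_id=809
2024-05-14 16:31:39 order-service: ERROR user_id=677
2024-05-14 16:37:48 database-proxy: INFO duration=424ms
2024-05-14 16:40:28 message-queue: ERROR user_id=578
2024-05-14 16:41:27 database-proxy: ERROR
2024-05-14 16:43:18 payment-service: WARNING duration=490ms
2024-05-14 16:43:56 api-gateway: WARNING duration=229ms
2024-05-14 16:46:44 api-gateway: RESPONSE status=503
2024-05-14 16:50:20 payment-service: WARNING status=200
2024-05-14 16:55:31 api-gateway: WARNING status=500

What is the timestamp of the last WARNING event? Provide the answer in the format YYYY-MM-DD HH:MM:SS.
2024-05-14 16:55:31

To find the last event:

1. Filter for all WARNING events
2. Sort by timestamp
3. Select the last one
4. Timestamp: 2024-05-14 16:55:31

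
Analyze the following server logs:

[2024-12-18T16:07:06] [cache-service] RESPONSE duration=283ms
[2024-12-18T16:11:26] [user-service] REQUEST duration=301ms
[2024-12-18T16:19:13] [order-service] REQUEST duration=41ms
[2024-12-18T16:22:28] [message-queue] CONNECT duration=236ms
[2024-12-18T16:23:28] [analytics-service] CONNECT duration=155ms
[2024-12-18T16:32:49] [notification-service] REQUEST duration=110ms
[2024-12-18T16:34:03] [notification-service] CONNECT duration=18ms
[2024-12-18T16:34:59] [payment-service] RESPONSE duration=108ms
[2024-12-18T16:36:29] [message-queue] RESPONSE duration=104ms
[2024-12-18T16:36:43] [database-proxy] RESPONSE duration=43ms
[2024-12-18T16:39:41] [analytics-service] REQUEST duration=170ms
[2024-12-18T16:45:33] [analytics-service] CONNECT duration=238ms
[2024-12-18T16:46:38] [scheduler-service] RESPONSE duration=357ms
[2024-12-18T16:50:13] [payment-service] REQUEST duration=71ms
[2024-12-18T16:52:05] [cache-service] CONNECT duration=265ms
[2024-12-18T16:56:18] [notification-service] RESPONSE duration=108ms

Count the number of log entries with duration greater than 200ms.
6

To count timeouts:

1. Threshold: 200ms
2. Extract duration from each log entry
3. Count entries where duration > 200
4. Timeout count: 6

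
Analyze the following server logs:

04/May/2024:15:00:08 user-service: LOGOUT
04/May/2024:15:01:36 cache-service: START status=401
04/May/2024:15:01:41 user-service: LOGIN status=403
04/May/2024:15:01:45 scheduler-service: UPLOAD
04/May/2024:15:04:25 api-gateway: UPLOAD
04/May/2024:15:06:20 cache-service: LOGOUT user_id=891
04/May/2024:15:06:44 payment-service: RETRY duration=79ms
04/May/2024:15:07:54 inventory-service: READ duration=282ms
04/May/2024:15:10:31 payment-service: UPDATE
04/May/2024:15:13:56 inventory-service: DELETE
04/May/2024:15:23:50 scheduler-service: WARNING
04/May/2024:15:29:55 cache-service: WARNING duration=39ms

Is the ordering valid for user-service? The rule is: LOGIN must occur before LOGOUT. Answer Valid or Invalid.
Invalid

To validate ordering:

1. Required order: LOGIN → LOGOUT
2. Rule: LOGIN must occur before LOGOUT
3. Check actual order of events for user-service
4. Result: Invalid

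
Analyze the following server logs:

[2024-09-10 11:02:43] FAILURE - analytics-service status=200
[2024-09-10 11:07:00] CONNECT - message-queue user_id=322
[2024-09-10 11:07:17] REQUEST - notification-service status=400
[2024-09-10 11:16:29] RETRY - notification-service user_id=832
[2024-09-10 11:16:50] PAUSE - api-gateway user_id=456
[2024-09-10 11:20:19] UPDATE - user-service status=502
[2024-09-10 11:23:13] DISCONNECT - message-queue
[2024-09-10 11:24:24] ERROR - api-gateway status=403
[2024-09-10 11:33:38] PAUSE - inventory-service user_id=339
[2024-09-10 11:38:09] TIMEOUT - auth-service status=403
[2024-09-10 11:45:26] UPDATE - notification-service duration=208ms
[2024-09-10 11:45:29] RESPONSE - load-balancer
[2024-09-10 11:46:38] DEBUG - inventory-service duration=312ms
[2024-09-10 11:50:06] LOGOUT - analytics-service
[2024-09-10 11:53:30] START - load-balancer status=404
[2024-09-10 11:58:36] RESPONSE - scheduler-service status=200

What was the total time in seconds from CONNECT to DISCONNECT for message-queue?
973

To calculate state duration:

1. Find CONNECT event for message-queue: 2024-09-10 11:07:00
2. Find DISCONNECT event for message-queue: 2024-09-10 11:23:13
3. Calculate duration: 2024-09-10 11:23:13 - 2024-09-10 11:07:00 = 973 seconds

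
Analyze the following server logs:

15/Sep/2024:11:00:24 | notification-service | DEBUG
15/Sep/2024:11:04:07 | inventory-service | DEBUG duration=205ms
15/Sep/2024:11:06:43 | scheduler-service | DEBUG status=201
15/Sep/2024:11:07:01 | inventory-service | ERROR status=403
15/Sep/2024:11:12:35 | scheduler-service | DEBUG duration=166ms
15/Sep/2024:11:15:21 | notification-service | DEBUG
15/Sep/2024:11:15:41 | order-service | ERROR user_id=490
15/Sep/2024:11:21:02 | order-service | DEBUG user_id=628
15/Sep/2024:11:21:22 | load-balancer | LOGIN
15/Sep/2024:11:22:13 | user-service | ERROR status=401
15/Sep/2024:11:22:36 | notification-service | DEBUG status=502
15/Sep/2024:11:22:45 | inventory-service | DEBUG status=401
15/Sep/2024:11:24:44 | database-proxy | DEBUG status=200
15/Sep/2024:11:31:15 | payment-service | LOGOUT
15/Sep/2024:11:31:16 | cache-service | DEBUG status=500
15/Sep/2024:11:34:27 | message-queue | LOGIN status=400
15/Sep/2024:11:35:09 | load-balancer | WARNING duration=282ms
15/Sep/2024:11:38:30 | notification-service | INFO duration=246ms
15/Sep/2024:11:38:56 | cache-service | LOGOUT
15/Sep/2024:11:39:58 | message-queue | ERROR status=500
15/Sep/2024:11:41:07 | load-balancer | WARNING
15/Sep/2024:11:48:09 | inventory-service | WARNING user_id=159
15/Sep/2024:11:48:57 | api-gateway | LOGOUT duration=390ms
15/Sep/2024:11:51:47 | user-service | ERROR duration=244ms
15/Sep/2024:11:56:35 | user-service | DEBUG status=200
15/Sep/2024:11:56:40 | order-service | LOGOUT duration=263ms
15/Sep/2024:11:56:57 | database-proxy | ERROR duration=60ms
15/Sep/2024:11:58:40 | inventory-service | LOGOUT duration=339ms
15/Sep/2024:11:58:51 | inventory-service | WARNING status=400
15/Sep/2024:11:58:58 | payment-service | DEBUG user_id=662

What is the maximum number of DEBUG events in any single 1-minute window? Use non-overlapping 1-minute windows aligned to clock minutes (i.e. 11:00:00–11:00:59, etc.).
2

To find the burst window:

1. Divide the log period into non-overlapping 1-minute windows starting at 11:00
2. Count DEBUG events in each window
3. Find the window with maximum count
4. Maximum events in a window: 2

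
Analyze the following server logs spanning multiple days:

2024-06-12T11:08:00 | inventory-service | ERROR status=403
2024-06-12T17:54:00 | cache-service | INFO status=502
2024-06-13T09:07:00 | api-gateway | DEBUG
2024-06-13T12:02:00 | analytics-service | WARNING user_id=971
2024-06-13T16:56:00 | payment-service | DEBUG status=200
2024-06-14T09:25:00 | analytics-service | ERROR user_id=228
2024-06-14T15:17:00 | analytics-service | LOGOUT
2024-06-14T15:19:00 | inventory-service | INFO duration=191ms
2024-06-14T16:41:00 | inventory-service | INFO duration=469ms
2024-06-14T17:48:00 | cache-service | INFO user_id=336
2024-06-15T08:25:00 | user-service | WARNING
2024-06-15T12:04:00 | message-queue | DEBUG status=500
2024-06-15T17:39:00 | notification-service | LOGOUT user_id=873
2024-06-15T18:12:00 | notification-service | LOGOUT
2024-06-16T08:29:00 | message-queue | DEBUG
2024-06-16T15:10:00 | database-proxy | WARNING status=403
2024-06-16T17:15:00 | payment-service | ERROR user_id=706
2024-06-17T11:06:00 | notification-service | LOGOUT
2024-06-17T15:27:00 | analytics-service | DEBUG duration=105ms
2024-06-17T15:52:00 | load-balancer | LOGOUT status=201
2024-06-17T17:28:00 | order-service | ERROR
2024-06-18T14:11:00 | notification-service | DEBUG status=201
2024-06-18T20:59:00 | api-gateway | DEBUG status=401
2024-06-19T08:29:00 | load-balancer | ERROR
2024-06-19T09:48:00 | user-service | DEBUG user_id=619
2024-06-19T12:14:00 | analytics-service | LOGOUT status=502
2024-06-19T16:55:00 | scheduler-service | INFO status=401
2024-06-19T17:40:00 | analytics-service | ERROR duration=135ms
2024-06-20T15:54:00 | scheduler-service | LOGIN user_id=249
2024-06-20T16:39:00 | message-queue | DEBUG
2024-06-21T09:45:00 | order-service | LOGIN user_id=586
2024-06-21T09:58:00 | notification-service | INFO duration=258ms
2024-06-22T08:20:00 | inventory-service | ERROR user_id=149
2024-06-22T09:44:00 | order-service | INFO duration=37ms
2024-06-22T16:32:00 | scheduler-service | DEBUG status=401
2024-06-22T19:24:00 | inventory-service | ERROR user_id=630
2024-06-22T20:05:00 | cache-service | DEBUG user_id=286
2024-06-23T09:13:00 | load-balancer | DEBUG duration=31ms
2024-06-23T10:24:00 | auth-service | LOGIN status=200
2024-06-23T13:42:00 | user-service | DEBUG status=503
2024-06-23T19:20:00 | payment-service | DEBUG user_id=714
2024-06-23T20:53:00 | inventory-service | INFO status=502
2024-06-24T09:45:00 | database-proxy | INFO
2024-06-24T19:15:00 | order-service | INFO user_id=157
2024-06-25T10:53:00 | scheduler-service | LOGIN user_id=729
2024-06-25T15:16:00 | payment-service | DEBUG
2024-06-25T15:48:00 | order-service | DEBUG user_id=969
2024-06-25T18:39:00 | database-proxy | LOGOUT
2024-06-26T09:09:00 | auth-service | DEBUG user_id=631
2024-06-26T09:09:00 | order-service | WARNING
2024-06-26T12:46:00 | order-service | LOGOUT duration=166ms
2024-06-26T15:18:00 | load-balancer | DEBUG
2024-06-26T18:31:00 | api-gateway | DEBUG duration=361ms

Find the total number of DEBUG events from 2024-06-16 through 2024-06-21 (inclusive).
6

To filter by date range:

1. Date range: 2024-06-16 through 2024-06-21, both dates inclusive
2. Filter for DEBUG events whose date falls in this range
3. Count matching events: 6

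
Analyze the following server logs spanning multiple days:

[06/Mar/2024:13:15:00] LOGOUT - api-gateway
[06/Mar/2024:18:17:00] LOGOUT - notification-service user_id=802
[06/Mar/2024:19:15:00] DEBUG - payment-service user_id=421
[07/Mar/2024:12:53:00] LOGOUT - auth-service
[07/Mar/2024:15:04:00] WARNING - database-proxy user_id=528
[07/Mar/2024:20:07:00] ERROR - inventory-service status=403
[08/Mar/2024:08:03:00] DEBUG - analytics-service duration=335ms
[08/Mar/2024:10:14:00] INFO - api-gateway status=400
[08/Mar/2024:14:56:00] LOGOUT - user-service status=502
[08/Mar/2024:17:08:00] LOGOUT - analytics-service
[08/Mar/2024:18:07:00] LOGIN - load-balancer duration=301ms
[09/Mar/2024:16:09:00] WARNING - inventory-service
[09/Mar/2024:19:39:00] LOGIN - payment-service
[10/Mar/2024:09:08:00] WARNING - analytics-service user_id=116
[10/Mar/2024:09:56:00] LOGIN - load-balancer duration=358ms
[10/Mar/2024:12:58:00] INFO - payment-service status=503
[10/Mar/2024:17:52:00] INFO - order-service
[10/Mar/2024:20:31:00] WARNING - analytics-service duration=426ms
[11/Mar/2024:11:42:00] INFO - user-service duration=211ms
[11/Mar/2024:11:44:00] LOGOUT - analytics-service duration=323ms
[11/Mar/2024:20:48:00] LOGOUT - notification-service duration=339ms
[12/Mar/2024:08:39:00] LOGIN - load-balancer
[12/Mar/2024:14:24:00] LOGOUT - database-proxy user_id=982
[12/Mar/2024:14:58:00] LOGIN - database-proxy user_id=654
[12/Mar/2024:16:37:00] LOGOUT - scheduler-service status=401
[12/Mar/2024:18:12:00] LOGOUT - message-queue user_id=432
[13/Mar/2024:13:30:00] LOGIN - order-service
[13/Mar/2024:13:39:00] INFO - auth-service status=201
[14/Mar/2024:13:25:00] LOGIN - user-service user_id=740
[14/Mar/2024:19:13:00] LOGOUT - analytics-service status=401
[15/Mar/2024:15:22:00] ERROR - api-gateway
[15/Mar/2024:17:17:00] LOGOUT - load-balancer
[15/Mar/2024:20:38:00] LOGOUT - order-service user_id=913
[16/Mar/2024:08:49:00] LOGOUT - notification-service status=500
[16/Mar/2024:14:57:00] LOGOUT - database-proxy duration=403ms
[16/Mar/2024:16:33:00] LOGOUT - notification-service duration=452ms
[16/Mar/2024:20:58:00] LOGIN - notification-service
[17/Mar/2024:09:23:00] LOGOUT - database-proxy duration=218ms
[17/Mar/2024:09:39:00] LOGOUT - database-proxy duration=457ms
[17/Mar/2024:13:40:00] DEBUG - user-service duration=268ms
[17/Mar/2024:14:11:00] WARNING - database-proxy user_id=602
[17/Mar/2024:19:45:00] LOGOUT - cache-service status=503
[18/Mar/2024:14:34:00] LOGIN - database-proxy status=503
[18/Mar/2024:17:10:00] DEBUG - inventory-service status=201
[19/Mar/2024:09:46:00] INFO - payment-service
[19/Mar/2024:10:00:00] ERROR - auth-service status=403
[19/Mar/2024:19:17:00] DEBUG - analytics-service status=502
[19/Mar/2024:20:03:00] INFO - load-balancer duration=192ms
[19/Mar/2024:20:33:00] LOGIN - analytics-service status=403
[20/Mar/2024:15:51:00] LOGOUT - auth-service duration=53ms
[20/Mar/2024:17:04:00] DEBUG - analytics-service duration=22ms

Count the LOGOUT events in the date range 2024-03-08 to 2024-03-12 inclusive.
7

To filter by date range:

1. Date range: 2024-03-08 through 2024-03-12, both dates inclusive
2. Filter for LOGOUT events whose date falls in this range
3. Count matching events: 7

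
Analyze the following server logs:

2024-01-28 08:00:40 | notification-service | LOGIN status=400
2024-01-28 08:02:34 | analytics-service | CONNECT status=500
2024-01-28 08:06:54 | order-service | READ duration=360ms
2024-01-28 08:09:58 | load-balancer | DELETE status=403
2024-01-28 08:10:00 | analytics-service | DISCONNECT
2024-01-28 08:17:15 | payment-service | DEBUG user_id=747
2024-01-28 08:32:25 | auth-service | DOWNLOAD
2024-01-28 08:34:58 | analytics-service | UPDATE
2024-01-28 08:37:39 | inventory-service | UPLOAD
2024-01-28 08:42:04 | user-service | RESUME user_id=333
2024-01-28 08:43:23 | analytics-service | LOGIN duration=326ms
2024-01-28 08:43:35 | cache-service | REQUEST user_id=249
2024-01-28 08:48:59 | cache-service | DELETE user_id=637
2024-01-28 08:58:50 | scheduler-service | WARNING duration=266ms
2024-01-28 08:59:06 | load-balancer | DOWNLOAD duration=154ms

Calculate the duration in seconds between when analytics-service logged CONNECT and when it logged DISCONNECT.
446

To find the time between events:

1. Locate the first CONNECT event for analytics-service: 2024-01-28 08:02:34
2. Locate the first DISCONNECT event for analytics-service: 2024-01-28 08:10:00
3. Calculate the difference: 2024-01-28 08:10:00 - 2024-01-28 08:02:34 = 446 seconds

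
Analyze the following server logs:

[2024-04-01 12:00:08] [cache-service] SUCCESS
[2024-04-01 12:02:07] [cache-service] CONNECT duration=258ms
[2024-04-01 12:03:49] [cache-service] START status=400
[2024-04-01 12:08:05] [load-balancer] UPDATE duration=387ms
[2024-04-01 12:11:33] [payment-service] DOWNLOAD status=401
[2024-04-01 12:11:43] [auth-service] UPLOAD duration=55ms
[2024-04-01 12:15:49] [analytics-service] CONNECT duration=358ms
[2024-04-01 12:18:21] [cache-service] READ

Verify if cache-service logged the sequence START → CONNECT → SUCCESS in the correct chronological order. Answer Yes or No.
No

To verify sequence order:

1. Find all events in sequence START → CONNECT → SUCCESS for cache-service
2. Extract their timestamps
3. Check if timestamps are in ascending order
4. Result: No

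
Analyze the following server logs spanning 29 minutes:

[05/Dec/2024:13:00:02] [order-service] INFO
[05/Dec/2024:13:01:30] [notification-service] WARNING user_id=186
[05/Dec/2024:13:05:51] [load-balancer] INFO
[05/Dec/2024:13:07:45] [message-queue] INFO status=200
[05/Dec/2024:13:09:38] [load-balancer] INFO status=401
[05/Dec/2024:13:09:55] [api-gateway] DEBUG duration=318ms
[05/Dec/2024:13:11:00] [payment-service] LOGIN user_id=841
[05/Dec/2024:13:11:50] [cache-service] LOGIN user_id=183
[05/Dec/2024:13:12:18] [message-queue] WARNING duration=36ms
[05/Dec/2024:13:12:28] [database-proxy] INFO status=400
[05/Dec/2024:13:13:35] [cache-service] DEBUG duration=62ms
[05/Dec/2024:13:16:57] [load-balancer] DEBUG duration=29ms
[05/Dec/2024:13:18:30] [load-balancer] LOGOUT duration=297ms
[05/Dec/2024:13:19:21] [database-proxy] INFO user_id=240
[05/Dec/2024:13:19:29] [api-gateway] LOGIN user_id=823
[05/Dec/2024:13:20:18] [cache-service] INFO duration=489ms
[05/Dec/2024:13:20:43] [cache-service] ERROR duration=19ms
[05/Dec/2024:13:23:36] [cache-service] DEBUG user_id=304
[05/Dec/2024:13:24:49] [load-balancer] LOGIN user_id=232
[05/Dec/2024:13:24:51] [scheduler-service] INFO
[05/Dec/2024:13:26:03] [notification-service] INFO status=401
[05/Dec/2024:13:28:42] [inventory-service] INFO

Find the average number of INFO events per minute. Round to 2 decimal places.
0.34

To calculate the rate:

1. Count total INFO events: 10
2. Total time period: 29 minutes
3. Rate = 10 / 29 = 0.34 events per minute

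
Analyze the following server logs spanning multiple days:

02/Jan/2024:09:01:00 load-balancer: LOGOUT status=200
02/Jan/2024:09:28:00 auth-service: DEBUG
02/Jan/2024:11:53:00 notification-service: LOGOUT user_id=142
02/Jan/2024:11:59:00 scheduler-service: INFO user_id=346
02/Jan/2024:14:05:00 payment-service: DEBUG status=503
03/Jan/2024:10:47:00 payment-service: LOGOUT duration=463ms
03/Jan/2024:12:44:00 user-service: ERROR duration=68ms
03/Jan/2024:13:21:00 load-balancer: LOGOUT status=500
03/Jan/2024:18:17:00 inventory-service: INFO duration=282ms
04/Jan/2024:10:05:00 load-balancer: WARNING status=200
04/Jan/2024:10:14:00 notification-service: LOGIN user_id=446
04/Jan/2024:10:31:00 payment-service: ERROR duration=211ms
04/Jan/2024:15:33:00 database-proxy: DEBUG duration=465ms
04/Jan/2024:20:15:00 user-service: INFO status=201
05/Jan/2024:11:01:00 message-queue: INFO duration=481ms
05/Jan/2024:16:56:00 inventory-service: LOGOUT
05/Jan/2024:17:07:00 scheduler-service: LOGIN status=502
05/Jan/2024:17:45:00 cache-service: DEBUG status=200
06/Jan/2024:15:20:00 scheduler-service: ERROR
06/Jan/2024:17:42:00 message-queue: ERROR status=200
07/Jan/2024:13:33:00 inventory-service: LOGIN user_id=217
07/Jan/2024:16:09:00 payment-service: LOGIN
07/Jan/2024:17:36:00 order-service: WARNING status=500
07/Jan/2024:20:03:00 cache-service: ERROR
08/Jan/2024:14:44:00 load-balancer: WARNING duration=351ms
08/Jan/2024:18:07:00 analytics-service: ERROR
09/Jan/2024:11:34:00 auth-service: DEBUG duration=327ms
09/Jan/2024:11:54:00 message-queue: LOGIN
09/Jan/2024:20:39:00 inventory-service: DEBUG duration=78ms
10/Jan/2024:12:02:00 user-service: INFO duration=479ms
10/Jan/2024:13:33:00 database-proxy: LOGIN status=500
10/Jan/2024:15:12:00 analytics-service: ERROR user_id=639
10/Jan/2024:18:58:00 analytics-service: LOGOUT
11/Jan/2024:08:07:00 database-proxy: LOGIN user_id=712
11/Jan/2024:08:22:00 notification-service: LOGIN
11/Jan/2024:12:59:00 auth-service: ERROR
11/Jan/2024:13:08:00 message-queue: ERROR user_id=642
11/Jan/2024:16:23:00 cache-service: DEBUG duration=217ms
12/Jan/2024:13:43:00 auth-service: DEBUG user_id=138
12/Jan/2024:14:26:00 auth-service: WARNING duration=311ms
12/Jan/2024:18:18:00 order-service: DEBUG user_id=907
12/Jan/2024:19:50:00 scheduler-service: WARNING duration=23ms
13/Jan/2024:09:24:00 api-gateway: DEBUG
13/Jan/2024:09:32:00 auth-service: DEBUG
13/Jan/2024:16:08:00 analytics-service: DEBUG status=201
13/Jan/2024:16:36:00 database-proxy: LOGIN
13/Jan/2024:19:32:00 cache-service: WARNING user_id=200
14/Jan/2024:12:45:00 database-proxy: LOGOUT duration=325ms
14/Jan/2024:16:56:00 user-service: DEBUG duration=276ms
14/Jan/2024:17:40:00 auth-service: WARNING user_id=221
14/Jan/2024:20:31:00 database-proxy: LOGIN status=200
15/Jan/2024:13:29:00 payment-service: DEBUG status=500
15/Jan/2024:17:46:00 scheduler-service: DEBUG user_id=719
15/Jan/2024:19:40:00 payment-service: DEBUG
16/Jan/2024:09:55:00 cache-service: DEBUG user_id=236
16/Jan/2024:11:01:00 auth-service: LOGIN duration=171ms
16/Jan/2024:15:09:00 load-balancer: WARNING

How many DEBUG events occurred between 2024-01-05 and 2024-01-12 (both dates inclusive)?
6

To filter by date range:

1. Date range: 2024-01-05 through 2024-01-12, both dates inclusive
2. Filter for DEBUG events whose date falls in this range
3. Count matching events: 6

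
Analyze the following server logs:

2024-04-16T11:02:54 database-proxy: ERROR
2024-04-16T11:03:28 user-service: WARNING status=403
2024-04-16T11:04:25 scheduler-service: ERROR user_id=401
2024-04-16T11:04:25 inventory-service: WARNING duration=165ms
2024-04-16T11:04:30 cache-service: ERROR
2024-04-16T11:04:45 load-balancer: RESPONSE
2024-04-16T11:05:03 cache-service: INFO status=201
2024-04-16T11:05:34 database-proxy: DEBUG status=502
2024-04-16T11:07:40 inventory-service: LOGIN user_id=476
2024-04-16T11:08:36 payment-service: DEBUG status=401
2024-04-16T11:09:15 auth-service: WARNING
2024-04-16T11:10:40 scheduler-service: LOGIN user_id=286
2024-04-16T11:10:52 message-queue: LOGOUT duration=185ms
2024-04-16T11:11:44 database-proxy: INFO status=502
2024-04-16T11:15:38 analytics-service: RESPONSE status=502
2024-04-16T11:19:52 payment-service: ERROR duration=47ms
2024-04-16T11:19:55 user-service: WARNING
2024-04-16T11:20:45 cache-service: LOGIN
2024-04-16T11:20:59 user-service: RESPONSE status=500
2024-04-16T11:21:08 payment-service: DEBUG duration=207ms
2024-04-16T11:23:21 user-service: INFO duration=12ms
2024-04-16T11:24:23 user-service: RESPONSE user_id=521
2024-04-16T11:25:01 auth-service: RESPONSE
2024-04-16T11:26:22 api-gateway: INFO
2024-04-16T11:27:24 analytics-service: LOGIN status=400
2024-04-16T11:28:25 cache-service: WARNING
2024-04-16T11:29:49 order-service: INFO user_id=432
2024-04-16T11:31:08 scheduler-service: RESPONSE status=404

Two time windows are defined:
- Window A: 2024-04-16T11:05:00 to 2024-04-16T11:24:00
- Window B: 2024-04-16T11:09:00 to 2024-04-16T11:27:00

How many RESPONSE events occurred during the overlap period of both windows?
2

To find overlap events:

1. Window A: 2024-04-16T11:05:00 to 2024-04-16T11:24:00
2. Window B: 2024-04-16T11:09:00 to 2024-04-16T11:27:00
3. Overlap period: 2024-04-16T11:09:00 to 2024-04-16T11:24:00
4. Count RESPONSE events in overlap: 2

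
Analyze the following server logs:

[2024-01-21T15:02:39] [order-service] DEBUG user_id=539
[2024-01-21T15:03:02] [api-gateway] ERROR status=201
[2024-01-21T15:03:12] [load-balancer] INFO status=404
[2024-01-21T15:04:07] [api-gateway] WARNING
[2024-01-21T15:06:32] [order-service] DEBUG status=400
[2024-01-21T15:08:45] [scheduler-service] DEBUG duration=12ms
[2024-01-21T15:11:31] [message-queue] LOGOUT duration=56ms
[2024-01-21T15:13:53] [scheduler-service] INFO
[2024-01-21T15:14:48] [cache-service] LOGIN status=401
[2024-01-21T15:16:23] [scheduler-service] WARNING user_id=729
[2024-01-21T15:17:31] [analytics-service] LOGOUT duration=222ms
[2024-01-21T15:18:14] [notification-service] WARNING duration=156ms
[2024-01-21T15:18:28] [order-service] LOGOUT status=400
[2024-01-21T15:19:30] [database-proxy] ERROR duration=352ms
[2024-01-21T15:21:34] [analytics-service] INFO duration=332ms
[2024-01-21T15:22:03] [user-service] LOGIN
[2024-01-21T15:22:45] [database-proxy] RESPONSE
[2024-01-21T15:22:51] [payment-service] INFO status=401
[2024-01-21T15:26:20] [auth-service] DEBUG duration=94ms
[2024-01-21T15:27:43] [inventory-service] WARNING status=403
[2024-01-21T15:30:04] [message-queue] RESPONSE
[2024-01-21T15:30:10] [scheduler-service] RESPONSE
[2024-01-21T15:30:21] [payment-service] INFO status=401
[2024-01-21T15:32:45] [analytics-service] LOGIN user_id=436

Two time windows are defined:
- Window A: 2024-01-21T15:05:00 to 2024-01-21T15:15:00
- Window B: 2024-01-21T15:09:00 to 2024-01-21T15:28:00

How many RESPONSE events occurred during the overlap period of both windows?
0

To find overlap events:

1. Window A: 2024-01-21T15:05:00 to 2024-01-21T15:15:00
2. Window B: 2024-01-21T15:09:00 to 2024-01-21T15:28:00
3. Overlap period: 2024-01-21T15:09:00 to 2024-01-21T15:15:00
4. Count RESPONSE events in overlap: 0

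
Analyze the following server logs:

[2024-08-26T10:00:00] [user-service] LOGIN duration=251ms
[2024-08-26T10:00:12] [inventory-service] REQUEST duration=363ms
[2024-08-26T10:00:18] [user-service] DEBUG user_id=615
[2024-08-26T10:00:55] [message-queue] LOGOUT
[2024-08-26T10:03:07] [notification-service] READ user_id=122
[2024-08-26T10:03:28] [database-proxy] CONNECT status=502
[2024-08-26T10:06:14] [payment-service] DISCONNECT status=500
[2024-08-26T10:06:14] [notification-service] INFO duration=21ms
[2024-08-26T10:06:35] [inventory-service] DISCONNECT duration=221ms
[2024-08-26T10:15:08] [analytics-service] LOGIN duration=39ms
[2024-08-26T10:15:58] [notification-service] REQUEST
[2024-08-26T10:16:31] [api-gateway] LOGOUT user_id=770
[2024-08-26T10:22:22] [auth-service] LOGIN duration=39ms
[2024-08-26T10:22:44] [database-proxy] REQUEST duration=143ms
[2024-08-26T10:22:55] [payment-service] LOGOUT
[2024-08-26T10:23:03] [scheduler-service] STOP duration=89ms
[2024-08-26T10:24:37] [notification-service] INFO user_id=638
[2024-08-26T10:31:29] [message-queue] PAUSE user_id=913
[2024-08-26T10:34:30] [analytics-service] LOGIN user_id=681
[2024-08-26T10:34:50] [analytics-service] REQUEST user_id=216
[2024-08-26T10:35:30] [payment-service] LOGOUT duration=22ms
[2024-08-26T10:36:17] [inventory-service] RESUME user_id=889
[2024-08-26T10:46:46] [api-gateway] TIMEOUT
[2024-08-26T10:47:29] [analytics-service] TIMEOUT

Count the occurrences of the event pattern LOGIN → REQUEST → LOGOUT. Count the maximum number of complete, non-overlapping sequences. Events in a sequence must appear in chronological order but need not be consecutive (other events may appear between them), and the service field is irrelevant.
4

To count sequences:

1. Look for pattern: LOGIN → REQUEST → LOGOUT
2. Greedily scan the log in chronological order, matching each sequence element in turn (ignoring service)
3. Each time the full pattern completes, increment the count and restart matching from the next event
4. Complete non-overlapping sequences found: 4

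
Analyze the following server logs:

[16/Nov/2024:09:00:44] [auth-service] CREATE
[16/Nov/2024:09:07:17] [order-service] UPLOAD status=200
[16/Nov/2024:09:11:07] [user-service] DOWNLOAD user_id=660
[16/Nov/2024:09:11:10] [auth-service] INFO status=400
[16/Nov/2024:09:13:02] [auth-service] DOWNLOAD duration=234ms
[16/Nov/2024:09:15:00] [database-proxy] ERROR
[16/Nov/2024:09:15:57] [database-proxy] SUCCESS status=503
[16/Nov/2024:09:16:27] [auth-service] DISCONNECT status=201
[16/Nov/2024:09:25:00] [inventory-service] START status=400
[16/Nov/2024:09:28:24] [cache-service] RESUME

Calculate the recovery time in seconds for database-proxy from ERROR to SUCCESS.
57

To calculate recovery time:

1. Find ERROR event for database-proxy: 16/Nov/2024:09:15:00
2. Find next SUCCESS event for database-proxy: 16/Nov/2024:09:15:57
3. Recovery time: 16/Nov/2024:09:15:57 - 16/Nov/2024:09:15:00 = 57 seconds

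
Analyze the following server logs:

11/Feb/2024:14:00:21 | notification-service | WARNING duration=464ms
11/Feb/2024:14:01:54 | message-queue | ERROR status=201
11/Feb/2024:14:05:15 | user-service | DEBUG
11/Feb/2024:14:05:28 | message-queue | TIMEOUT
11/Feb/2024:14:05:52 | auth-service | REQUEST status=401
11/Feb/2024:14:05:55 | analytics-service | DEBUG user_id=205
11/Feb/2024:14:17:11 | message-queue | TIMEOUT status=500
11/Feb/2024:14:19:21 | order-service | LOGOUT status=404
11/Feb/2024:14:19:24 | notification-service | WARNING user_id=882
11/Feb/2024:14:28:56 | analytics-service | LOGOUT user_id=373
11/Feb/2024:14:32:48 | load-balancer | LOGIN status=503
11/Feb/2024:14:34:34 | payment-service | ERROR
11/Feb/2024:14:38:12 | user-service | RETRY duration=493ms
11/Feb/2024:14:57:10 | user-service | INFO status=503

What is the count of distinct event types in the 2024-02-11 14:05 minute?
3

To count unique event types:

1. Filter events in the minute starting at 2024-02-11 14:05
2. Extract event types from matching entries
3. Count unique types: 3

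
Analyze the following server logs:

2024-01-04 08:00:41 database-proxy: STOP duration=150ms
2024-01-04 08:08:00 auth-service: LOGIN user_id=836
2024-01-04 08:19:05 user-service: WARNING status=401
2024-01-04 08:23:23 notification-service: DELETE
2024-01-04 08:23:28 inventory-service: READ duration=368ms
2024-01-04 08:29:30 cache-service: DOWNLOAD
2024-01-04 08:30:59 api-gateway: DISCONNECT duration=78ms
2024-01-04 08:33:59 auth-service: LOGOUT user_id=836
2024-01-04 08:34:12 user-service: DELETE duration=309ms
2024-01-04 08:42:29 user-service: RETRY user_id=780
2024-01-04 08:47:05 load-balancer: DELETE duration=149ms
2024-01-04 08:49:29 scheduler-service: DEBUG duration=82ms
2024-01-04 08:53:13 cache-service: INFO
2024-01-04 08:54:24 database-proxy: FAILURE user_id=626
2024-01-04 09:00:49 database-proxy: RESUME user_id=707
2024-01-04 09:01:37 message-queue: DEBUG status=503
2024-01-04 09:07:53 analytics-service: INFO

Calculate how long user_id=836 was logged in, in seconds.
1559

To calculate session duration:

1. Find LOGIN event for user_id=836: 2024-01-04 08:08:00
2. Find LOGOUT event for user_id=836: 2024-01-04 08:33:59
3. Session duration: 2024-01-04 08:33:59 - 2024-01-04 08:08:00 = 1559 seconds (25 minutes)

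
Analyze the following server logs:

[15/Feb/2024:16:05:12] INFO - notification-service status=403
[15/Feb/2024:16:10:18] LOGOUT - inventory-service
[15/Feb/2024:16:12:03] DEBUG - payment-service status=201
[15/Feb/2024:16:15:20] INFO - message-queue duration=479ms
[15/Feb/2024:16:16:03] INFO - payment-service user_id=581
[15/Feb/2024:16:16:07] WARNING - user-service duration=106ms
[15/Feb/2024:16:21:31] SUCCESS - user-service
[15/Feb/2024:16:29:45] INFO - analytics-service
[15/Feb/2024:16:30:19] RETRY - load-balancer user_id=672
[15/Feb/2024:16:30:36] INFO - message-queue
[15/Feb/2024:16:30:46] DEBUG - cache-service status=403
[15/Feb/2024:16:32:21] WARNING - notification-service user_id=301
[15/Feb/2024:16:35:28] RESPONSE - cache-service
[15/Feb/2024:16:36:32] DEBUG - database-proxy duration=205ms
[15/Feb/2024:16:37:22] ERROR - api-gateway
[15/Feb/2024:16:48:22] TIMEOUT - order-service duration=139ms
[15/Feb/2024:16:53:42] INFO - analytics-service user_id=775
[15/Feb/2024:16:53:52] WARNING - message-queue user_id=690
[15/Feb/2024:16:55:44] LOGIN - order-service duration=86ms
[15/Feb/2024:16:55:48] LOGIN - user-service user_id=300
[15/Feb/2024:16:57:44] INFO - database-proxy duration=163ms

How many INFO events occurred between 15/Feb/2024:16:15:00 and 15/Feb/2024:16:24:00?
2

To count events in the time window:

1. Window boundaries: 15/Feb/2024:16:15:00 to 15/Feb/2024:16:24:00
2. Filter for INFO events within this window
3. Count matching events: 2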